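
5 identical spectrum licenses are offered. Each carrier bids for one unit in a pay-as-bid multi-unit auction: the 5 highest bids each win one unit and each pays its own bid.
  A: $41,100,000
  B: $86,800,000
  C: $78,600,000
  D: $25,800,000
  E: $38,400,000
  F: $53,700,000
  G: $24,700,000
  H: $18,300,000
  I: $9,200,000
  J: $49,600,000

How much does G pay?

G pays $0

Ordering the bids: 86,800,000 (B), 78,600,000 (C), 53,700,000 (F), 49,600,000 (J), 41,100,000 (A), 38,400,000 (E), 25,800,000 (D), …
The 5 highest are B, C, F, J, A.
G does not win → $0.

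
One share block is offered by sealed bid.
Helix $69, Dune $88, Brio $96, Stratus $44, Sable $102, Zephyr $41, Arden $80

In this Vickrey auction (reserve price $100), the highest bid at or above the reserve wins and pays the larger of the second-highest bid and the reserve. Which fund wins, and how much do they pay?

Bids in order: 102 (Sable) > 96 (Brio) > 88 (Dune) > 80 (Arden) > 69 (Helix) > 44 (Stratus) > …
Sable has the top bid at or above the reserve ($102).
max(second-highest $96, reserve $100) = $100.

Sable pays $100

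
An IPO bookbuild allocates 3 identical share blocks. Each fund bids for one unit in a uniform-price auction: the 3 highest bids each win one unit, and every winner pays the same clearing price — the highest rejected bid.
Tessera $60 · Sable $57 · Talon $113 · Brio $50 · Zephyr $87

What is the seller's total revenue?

Total revenue: $171

Sorting: 113 (Talon), 87 (Zephyr), 60 (Tessera), 57 (Sable), 50 (Brio)
Top 3: Talon, Zephyr, Tessera.
First losing bid is Sable's $57, which sets the uniform price.
Total revenue = 3 × $57 = $171.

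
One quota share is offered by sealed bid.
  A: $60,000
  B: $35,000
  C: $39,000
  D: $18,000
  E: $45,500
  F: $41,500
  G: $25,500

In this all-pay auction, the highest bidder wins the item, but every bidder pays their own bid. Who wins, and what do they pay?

A pays $60,000

Rule: the highest bidder wins the item, but every bidder pays their own bid.
Bids in order: 60,000 (A) > 45,500 (E) > 41,500 (F) > 39,000 (C) > 35,000 (B) > 25,500 (G) > …
A wins with the top bid; all bids are sunk regardless.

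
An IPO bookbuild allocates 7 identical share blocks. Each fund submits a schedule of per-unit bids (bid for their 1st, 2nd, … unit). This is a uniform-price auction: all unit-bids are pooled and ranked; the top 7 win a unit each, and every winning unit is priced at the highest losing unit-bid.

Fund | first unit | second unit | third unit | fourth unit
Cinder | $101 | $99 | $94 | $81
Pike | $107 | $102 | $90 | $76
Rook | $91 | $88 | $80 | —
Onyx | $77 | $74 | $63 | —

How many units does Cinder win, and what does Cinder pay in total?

Cinder: 3 units, pays $264

Merging the schedules and taking the best 7: 107 (Pike-1), 102 (Pike-2), 101 (Cinder-1), 99 (Cinder-2), 94 (Cinder-3), 91 (Rook-1), 90 (Pike-3)
The (k+1)-th unit-bid is $88.
Cinder wins 3 unit(s) at $88 each.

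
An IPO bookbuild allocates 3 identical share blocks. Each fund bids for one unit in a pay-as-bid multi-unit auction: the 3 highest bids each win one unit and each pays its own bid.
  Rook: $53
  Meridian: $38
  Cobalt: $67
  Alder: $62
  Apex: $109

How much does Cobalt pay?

Cobalt pays $67

Sorting: 109 (Apex), 67 (Cobalt), 62 (Alder), 53 (Rook), 38 (Meridian)
Winners (3 units): Apex, Cobalt, Alder.
Cobalt wins → own bid $67.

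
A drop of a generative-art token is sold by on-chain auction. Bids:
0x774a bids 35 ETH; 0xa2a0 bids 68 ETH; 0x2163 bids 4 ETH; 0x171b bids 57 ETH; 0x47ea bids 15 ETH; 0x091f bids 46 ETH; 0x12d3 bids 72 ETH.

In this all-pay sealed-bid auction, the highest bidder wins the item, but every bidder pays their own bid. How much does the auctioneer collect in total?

Bids ranked: 72 (0x12d3) > 68 (0xa2a0) > 57 (0x171b) > 46 (0x091f) > 35 (0x774a) > 15 (0x47ea) > …
0x12d3 wins with the top bid; all bids are sunk regardless.
Every bidder forfeits their bid regardless of winning.
Revenue = 35 + 68 + 4 + 57 + 15 + 46 + 72 = 297 ETH.

Total revenue: 297 ETH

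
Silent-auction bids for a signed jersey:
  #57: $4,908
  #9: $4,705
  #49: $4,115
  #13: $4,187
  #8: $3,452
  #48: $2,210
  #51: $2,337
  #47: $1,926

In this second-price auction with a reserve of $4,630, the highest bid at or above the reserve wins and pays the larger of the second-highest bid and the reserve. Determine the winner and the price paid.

#57 pays $4,705

Second-price auction with a reserve of $4,630: the highest bid at or above the reserve wins and pays the larger of the second-highest bid and the reserve.
Bids in order: 4,908 (#57) > 4,705 (#9) > 4,187 (#13) > 4,115 (#49) > 3,452 (#8) > 2,337 (#51) > …
#57 has the top bid at or above the reserve ($4,908).
Second-highest bid $4,705 exceeds the reserve $4,630 → payment $4,705.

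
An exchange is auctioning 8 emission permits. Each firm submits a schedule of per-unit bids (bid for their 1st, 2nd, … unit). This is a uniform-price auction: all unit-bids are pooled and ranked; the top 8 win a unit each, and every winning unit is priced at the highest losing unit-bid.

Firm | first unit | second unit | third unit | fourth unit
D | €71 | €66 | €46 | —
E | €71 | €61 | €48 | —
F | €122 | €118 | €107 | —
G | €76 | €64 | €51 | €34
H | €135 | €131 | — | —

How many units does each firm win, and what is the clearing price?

Pooled unit-bids ranked (top 8): 135 (H-1), 131 (H-2), 122 (F-1), 118 (F-2), 107 (F-3), 76 (G-1), 71 (D-1), 71 (E-1)
The (k+1)-th unit-bid is €66.
Allocation: D 1, E 1, F 3, G 1, H 2.

D 1, E 1, F 3, G 1, H 2; clearing price €66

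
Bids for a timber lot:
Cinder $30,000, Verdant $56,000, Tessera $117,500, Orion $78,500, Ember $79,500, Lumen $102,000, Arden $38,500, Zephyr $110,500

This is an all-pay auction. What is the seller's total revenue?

Total revenue: $612,500

Sorting bids: 117,500 (Tessera) > 110,500 (Zephyr) > 102,000 (Lumen) > 79,500 (Ember) > 78,500 (Orion) > 56,000 (Verdant) > …
Every bidder forfeits their bid regardless of winning.
Revenue = 30,000 + 56,000 + 117,500 + 78,500 + 79,500 + 102,000 + 38,500 + 110,500 = $612,500.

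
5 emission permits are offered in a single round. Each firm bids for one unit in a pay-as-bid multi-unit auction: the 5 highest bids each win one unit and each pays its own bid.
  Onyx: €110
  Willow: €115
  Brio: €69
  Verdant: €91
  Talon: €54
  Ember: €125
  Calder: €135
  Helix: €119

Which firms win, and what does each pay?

Calder €135, Ember €125, Helix €119, Willow €115, Onyx €110

Ordering the bids: 135 (Calder), 125 (Ember), 119 (Helix), 115 (Willow), 110 (Onyx), 91 (Verdant), 69 (Brio), …
Winners (5 units): Calder, Ember, Helix, Willow, Onyx.
Each winner pays its own bid: Calder €135, Ember €125, Helix €119, Willow €115, Onyx €110.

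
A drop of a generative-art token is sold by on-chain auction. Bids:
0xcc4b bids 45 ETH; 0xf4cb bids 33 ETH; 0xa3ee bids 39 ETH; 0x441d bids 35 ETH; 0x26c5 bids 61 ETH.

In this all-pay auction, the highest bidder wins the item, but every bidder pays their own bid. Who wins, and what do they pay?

Rule: the highest bidder wins the item, but every bidder pays their own bid.
Sorting bids: 61 (0x26c5) > 45 (0xcc4b) > 39 (0xa3ee) > 35 (0x441d) > 33 (0xf4cb)
0x26c5 wins with the top bid; all bids are sunk regardless.

0x26c5 pays 61 ETH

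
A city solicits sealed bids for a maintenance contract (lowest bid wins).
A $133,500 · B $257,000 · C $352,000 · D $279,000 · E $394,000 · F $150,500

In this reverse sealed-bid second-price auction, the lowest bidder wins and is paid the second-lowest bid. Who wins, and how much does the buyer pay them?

A is paid $150,500

Rule: the lowest bidder wins and is paid the second-lowest bid.
Bids ranked: 133,500 (A) < 150,500 (F) < 257,000 (B) < 279,000 (D) < 352,000 (C) < 394,000 (E)
A wins with the lowest bid; price is set by the runner-up at $150,500.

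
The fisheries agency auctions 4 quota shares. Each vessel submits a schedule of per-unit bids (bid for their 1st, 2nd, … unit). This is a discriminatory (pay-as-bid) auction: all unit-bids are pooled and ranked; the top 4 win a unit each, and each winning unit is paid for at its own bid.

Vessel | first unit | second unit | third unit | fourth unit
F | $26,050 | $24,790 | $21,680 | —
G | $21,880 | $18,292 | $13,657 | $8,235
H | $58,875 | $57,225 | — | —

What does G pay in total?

All unit-bids, highest first — top 4: 58,875 (H-1), 57,225 (H-2), 26,050 (F-1), 24,790 (F-2)
Next rejected bid: $21,880 (not a price — pay-as-bid).
G wins no units.

G pays $0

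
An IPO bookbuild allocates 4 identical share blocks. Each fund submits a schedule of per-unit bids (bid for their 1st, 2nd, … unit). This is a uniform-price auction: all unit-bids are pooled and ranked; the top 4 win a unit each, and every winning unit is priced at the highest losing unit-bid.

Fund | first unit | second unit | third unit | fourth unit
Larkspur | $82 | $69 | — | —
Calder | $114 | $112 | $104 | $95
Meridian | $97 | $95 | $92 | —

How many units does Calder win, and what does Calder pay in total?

Pooled unit-bids ranked (top 4): 114 (Calder-1), 112 (Calder-2), 104 (Calder-3), 97 (Meridian-1)
First bid not allocated: $95.
Calder wins 3 unit(s) at $95 each.

Calder: 3 units, pays $285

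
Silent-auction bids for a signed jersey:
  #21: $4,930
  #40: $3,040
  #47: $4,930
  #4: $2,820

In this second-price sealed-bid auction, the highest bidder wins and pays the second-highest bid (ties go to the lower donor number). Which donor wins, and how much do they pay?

#21 pays $4,930

Bids ranked: 4,930 (#21) > 4,930 (#47) > 3,040 (#40) > 2,820 (#4)
#21 and #47 tie at $4,930; tie-break gives it to #21.
Second-price: #21 pays #47's bid of $4,930.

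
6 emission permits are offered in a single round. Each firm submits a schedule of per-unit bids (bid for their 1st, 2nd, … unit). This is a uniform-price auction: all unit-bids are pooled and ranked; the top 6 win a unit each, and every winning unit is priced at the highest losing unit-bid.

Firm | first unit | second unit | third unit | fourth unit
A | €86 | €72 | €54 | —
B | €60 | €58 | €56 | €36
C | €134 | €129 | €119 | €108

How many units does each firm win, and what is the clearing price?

A 2, C 4; clearing price €60

All unit-bids, highest first — top 6: 134 (C-1), 129 (C-2), 119 (C-3), 108 (C-4), 86 (A-1), 72 (A-2)
Highest rejected unit-bid = €60.
Allocation: A 2, C 4.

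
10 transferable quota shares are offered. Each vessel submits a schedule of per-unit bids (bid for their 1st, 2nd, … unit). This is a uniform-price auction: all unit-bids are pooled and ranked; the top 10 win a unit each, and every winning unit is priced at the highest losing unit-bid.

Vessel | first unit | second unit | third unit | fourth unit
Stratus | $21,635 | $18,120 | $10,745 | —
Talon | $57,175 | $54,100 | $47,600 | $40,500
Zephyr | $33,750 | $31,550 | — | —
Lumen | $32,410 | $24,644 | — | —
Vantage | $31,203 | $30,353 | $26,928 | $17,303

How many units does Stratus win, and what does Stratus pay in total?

Stratus: 0 units, pays $0

Pooled unit-bids ranked (top 10): 57,175 (Talon-1), 54,100 (Talon-2), 47,600 (Talon-3), 40,500 (Talon-4), 33,750 (Zephyr-1), 32,410 (Lumen-1), 31,550 (Zephyr-2), 31,203 (Vantage-1), 30,353 (Vantage-2), 26,928 (Vantage-3)
The (k+1)-th unit-bid is $24,644.
Stratus wins 0 unit(s) at $24,644 each.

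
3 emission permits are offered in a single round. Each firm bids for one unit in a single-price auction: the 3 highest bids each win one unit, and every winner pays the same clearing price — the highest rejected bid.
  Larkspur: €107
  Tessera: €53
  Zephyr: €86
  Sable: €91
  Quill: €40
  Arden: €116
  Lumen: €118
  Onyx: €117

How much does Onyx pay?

Onyx pays €107

Sorting: 118 (Lumen), 117 (Onyx), 116 (Arden), 107 (Larkspur), 91 (Sable), …
The 3 highest are Lumen, Onyx, Arden.
Clearing price = highest rejected bid = €107.
Onyx wins → pays €107.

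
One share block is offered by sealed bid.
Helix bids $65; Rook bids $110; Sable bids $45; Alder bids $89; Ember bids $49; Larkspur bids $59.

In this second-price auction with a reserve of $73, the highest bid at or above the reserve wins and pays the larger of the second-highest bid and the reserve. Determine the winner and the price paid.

Rule: the highest bid at or above the reserve wins and pays the larger of the second-highest bid and the reserve.
Sorting bids: 110 (Rook) > 89 (Alder) > 65 (Helix) > 59 (Larkspur) > 49 (Ember) > 45 (Sable)
Rook has the top bid at or above the reserve ($110).
Second-highest bid $89 exceeds the reserve $73 → payment $89.

Rook pays $89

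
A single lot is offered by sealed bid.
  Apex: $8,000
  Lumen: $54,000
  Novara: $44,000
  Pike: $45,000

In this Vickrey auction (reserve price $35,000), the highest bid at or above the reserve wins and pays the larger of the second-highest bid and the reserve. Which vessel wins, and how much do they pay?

Bids ranked: 54,000 (Lumen) > 45,000 (Pike) > 44,000 (Novara) > 8,000 (Apex)
Lumen has the top bid at or above the reserve ($54,000).
max(second-highest $45,000, reserve $35,000) = $45,000; the reserve does not bind.

Lumen pays $45,000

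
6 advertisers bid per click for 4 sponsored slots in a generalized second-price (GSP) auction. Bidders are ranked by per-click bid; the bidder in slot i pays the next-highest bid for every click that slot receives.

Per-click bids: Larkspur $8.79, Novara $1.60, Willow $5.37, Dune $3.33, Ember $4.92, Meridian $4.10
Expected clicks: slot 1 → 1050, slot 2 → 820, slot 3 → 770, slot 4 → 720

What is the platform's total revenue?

Total revenue: $15227.50

Sorting advertisers: $8.79 (Larkspur) > $5.37 (Willow) > $4.92 (Ember) > $4.10 (Meridian) > $3.33 (Dune) > …
Slot 1: Larkspur pays $5.37 × 1050 = $5638.50
Slot 2: Willow pays $4.92 × 820 = $4034.40
Slot 3: Ember pays $4.10 × 770 = $3157.00
Slot 4: Meridian pays $3.33 × 720 = $2397.60
Total = $15227.50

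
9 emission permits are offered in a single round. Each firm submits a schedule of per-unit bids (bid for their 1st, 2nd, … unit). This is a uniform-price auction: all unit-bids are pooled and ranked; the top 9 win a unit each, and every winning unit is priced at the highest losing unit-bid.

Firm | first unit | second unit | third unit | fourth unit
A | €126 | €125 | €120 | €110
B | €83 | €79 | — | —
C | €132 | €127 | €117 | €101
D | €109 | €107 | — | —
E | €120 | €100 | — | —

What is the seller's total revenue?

Pooled unit-bids ranked (top 9): 132 (C-1), 127 (C-2), 126 (A-1), 125 (A-2), 120 (A-3), 120 (E-1), 117 (C-3), 110 (A-4), 109 (D-1)
First bid not allocated: €107.
Allocation: A 4, C 3, D 1, E 1. Every unit priced at €107.
Revenue = 9 × 107 = €963.

Total revenue: €963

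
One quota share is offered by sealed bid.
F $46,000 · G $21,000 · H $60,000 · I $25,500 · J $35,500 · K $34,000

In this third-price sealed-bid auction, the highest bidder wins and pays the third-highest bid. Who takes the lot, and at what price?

Sorting bids: 60,000 (H) > 46,000 (F) > 35,500 (J) > 34,000 (K) > 25,500 (I) > 21,000 (G)
H is highest; pays the third-highest bid, $35,500.

H pays $35,500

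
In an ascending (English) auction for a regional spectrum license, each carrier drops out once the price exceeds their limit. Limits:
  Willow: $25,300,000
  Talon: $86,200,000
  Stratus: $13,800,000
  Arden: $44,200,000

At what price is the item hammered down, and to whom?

Talon wins at $44,200,000

Limits ranked: 86,200,000 (Talon) > 44,200,000 (Arden) > 25,300,000 (Willow) > 13,800,000 (Stratus)
Once the price passes $44,200,000, only Talon is left; the hammer falls at Arden's limit of $44,200,000.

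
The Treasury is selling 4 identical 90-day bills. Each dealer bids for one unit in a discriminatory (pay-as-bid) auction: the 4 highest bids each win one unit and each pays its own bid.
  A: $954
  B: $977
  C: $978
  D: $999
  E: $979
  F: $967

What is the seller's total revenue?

Total revenue: $3,933

Ordering the bids: 999 (D), 979 (E), 978 (C), 977 (B), 967 (F), 954 (A)
Top 4: D, E, C, B.
Total revenue = 999 + 979 + 978 + 977 = $3,933.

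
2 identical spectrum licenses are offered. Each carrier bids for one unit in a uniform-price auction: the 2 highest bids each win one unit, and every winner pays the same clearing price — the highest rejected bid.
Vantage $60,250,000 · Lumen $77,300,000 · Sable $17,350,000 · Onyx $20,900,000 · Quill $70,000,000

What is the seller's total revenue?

Total revenue: $120,500,000

Bids ranked high→low: 77,300,000 (Lumen), 70,000,000 (Quill), 60,250,000 (Vantage), 20,900,000 (Onyx), …
Winners (2 units): Lumen, Quill.
Clearing price = highest rejected bid = $60,250,000.
Total revenue = 2 × $60,250,000 = $120,500,000.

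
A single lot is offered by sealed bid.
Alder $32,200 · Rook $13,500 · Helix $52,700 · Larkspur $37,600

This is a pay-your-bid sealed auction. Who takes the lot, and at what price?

Helix pays $52,700

Pay-your-bid sealed auction: the highest bidder wins and pays their own bid.
Sorting bids: 52,700 (Helix) > 37,600 (Larkspur) > 32,200 (Alder) > 13,500 (Rook)
Helix is highest → pays own bid, $52,700.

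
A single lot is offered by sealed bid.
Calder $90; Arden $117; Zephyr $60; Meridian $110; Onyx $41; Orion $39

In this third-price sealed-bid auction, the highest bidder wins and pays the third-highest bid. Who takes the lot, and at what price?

Arden pays $90

Third-price sealed-bid auction: the highest bidder wins and pays the third-highest bid.
Bids ranked: 117 (Arden) > 110 (Meridian) > 90 (Calder) > 60 (Zephyr) > 41 (Onyx) > 39 (Orion)
Arden wins; payment is bid #3 in the ranking = $90.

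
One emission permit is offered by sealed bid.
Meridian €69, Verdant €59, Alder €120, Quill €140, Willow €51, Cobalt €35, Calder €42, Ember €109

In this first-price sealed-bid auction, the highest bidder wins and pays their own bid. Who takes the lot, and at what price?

Quill pays €140

Sorting bids: 140 (Quill) > 120 (Alder) > 109 (Ember) > 69 (Meridian) > 59 (Verdant) > 51 (Willow) > …
Quill is highest → pays own bid, €140.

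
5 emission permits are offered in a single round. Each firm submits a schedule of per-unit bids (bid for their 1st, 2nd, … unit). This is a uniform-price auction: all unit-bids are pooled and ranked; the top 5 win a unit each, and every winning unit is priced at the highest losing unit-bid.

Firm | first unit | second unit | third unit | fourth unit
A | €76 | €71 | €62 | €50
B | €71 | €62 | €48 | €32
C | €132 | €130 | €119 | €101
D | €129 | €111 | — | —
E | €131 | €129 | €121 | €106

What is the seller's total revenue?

All unit-bids, highest first — top 5: 132 (C-1), 131 (E-1), 130 (C-2), 129 (D-1), 129 (E-2)
First bid not allocated: €121.
Allocation: C 2, D 1, E 2. Every unit priced at €121.
Revenue = 5 × 121 = €605.

Total revenue: €605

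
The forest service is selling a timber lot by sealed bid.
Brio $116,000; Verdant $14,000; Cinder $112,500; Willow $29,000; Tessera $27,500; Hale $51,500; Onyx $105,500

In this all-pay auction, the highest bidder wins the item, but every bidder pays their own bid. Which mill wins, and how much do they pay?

Brio pays $116,000

All-pay auction: the highest bidder wins the item, but every bidder pays their own bid.
Sorting bids: 116,000 (Brio) > 112,500 (Cinder) > 105,500 (Onyx) > 51,500 (Hale) > 29,000 (Willow) > 27,500 (Tessera) > …
Brio wins with the top bid; all bids are sunk regardless.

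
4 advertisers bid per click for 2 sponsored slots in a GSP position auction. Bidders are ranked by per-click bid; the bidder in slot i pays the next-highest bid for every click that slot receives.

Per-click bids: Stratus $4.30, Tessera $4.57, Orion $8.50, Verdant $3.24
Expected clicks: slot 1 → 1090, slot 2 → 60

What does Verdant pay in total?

Verdant pays $0.00

Per-click bids in order: $8.50 (Orion) > $4.57 (Tessera) > $4.30 (Stratus) > …
Verdant ranks below slot 2 → no slot, pays nothing.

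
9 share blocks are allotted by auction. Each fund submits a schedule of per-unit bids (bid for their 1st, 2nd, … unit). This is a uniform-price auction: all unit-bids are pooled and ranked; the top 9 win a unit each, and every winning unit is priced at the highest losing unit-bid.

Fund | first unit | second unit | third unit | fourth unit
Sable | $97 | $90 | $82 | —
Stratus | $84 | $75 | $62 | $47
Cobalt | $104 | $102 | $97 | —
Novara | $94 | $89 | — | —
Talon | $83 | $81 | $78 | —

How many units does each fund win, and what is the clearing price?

Merging the schedules and taking the best 9: 104 (Cobalt-1), 102 (Cobalt-2), 97 (Sable-1), 97 (Cobalt-3), 94 (Novara-1), 90 (Sable-2), 89 (Novara-2), 84 (Stratus-1), 83 (Talon-1)
Highest rejected unit-bid = $82.
Allocation: Cobalt 3, Novara 2, Sable 2, Stratus 1, Talon 1.

Cobalt 3, Novara 2, Sable 2, Stratus 1, Talon 1; clearing price $82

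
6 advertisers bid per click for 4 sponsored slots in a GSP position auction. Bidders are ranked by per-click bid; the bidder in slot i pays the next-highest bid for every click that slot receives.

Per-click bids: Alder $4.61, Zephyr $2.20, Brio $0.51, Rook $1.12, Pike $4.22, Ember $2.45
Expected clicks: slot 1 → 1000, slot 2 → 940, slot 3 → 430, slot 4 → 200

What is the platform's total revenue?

Ranked by bid: $4.61 (Alder) > $4.22 (Pike) > $2.45 (Ember) > $2.20 (Zephyr) > $1.12 (Rook) > …
Slot 1: Alder pays $4.22 × 1000 = $4220.00
Slot 2: Pike pays $2.45 × 940 = $2303.00
Slot 3: Ember pays $2.20 × 430 = $946.00
Slot 4: Zephyr pays $1.12 × 200 = $224.00
Total = $7693.00

Total revenue: $7693.00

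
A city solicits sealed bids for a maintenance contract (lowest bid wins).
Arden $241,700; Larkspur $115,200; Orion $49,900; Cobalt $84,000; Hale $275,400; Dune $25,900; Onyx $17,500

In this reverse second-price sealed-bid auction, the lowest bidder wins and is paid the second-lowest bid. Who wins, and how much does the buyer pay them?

Bids ranked: 17,500 (Onyx) < 25,900 (Dune) < 49,900 (Orion) < 84,000 (Cobalt) < 115,200 (Larkspur) < 241,700 (Arden) < …
Onyx wins with the lowest bid; price is set by the runner-up at $25,900.

Onyx is paid $25,900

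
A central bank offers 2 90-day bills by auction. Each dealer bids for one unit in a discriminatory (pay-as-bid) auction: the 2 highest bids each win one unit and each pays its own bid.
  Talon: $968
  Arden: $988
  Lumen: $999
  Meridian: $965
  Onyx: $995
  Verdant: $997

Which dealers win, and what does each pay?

Lumen $999, Verdant $997

Ordering the bids: 999 (Lumen), 997 (Verdant), 995 (Onyx), 988 (Arden), …
Winners (2 units): Lumen, Verdant.
Each winner pays its own bid: Lumen $999, Verdant $997.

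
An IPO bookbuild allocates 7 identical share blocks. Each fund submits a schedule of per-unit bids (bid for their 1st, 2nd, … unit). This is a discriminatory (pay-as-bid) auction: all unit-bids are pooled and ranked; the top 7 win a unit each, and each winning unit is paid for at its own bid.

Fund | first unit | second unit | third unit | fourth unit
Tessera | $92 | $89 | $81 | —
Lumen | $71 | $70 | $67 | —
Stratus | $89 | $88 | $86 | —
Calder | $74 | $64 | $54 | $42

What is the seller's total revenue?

All unit-bids, highest first — top 7: 92 (Tessera-1), 89 (Tessera-2), 89 (Stratus-1), 88 (Stratus-2), 86 (Stratus-3), 81 (Tessera-3), 74 (Calder-1)
Next rejected bid: $71 (not a price — pay-as-bid).
Each winning unit pays its own bid.
Revenue = 92 + 89 + 89 + 88 + 86 + 81 + 74 = $599.

Total revenue: $599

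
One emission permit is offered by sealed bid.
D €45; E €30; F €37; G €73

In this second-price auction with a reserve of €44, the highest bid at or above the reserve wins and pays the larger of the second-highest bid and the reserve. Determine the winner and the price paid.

Second-price auction with a reserve of €44: the highest bid at or above the reserve wins and pays the larger of the second-highest bid and the reserve.
Bids ranked: 73 (G) > 45 (D) > 37 (F) > 30 (E)
Highest eligible bid: G at €73.
Second-highest bid €45 exceeds the reserve €44 → payment €45.

G pays €45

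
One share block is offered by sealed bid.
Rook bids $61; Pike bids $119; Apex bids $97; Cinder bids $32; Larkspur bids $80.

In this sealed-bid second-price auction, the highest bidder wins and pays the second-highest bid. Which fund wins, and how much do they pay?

Pike pays $97

Rule: the highest bidder wins and pays the second-highest bid.
Bids ranked: 119 (Pike) > 97 (Apex) > 80 (Larkspur) > 61 (Rook) > 32 (Cinder)
Pike is highest; pays the second-highest bid, $97.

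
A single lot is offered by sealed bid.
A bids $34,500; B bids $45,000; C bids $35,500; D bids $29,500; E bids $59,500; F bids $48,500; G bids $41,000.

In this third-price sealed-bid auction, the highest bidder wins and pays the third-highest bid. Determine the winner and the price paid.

Bids ranked: 59,500 (E) > 48,500 (F) > 45,000 (B) > 41,000 (G) > 35,500 (C) > 34,500 (A) > …
E wins; payment is bid #3 in the ranking = $45,000.

E pays $45,000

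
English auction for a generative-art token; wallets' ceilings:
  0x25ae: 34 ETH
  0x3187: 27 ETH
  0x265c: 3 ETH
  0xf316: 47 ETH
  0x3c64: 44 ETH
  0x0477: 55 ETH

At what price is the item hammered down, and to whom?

0x0477 wins at 47 ETH

Limits ranked: 55 (0x0477) > 47 (0xf316) > 44 (0x3c64) > 34 (0x25ae) > 27 (0x3187) > 3 (0x265c)
0xf316 is the last rival to drop out, at 47 ETH; 0x0477 remains and wins at that price.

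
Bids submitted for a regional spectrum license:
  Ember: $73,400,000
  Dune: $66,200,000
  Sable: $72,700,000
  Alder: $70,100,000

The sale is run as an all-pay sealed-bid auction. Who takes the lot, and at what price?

Ember pays $73,400,000

Bids in order: 73,400,000 (Ember) > 72,700,000 (Sable) > 70,100,000 (Alder) > 66,200,000 (Dune)
Ember is highest and takes the item; every bidder forfeits their bid.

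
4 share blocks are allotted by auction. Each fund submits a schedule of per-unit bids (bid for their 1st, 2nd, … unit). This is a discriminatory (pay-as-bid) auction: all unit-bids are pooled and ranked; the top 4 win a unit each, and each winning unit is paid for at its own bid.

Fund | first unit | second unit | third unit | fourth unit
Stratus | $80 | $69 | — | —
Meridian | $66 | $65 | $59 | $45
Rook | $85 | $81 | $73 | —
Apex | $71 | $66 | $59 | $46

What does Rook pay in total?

All unit-bids, highest first — top 4: 85 (Rook-1), 81 (Rook-2), 80 (Stratus-1), 73 (Rook-3)
Next rejected bid: $71 (not a price — pay-as-bid).
Rook's winning unit-bids: 85 + 81 + 73 = $239.

Rook pays $239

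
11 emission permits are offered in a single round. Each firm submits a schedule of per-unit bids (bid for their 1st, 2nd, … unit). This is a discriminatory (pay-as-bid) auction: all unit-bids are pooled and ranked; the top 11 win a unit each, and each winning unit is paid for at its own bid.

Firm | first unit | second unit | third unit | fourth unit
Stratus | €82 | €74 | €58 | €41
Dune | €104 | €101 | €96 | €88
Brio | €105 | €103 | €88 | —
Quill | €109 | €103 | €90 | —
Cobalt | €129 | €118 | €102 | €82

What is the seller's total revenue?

Total revenue: €1,160

Merging the schedules and taking the best 11: 129 (Cobalt-1), 118 (Cobalt-2), 109 (Quill-1), 105 (Brio-1), 104 (Dune-1), 103 (Brio-2), 103 (Quill-2), 102 (Cobalt-3), 101 (Dune-2), 96 (Dune-3), 90 (Quill-3)
Next rejected bid: €88 (not a price — pay-as-bid).
Each winning unit pays its own bid.
Revenue = 129 + 118 + 109 + 105 + 104 + 103 + 103 + 102 + 101 + 96 + 90 = €1,160.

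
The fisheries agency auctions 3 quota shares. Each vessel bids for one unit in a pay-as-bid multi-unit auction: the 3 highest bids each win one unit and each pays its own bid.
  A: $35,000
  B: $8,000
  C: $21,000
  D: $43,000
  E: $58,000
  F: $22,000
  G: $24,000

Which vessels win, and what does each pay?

Bids ranked high→low: 58,000 (E), 43,000 (D), 35,000 (A), 24,000 (G), 22,000 (F), …
Winners (3 units): E, D, A.
Each winner pays its own bid: E $58,000, D $43,000, A $35,000.

E $58,000, D $43,000, A $35,000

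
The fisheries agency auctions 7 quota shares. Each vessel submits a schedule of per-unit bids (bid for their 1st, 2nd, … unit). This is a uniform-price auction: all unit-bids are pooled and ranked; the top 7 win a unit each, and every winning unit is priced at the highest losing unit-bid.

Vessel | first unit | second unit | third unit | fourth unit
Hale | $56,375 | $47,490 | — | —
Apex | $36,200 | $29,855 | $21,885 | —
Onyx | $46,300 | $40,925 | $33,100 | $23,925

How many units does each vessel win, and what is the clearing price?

Merging the schedules and taking the best 7: 56,375 (Hale-1), 47,490 (Hale-2), 46,300 (Onyx-1), 40,925 (Onyx-2), 36,200 (Apex-1), 33,100 (Onyx-3), 29,855 (Apex-2)
First bid not allocated: $23,925.
Allocation: Apex 2, Hale 2, Onyx 3.

Apex 2, Hale 2, Onyx 3; clearing price $23,925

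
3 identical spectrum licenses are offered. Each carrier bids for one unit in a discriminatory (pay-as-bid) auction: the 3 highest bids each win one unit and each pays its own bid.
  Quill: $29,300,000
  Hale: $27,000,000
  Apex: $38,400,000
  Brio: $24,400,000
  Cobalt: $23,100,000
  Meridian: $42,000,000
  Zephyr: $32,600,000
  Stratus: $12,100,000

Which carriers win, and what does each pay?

Sorting: 42,000,000 (Meridian), 38,400,000 (Apex), 32,600,000 (Zephyr), 29,300,000 (Quill), 27,000,000 (Hale), …
The 3 highest are Meridian, Apex, Zephyr.
Each winner pays its own bid: Meridian $42,000,000, Apex $38,400,000, Zephyr $32,600,000.

Meridian $42,000,000, Apex $38,400,000, Zephyr $32,600,000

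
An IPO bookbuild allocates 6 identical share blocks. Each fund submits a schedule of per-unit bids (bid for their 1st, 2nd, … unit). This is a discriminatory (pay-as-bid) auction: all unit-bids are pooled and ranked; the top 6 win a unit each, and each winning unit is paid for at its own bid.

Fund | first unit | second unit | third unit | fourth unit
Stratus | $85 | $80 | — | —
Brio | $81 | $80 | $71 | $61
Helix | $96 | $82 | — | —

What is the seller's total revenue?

Total revenue: $504

Pooled unit-bids ranked (top 6): 96 (Helix-1), 85 (Stratus-1), 82 (Helix-2), 81 (Brio-1), 80 (Stratus-2), 80 (Brio-2)
Next rejected bid: $71 (not a price — pay-as-bid).
Each winning unit pays its own bid.
Revenue = 96 + 85 + 82 + 81 + 80 + 80 = $504.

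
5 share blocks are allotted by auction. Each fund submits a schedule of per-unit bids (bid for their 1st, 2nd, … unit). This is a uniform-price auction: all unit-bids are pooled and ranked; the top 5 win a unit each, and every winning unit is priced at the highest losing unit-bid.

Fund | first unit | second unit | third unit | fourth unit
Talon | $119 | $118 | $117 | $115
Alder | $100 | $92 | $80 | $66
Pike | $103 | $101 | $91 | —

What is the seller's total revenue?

Merging the schedules and taking the best 5: 119 (Talon-1), 118 (Talon-2), 117 (Talon-3), 115 (Talon-4), 103 (Pike-1)
First bid not allocated: $101.
Allocation: Pike 1, Talon 4. Every unit priced at $101.
Revenue = 5 × 101 = $505.

Total revenue: $505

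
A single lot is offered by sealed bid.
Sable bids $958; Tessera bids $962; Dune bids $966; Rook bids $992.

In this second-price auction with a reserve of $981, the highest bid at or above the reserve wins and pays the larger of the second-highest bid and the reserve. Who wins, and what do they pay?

Rook pays $981

Sorting bids: 992 (Rook) > 966 (Dune) > 962 (Tessera) > 958 (Sable)
Rook has the top bid at or above the reserve ($992).
Second-highest bid $966 is below the reserve $981, so the reserve binds → payment $981.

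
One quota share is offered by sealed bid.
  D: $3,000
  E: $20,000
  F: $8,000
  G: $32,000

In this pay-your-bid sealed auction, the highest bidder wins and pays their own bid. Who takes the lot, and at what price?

Rule: the highest bidder wins and pays their own bid.
Sorting bids: 32,000 (G) > 20,000 (E) > 8,000 (F) > 3,000 (D)
First-price: G pays what they bid, $32,000.

G pays $32,000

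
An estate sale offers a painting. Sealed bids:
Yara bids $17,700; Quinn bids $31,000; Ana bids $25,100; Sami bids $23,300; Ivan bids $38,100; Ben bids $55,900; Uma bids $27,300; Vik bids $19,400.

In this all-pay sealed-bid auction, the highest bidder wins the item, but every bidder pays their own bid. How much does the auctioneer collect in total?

Total revenue: $237,800

Rule: the highest bidder wins the item, but every bidder pays their own bid.
Bids ranked: 55,900 (Ben) > 38,100 (Ivan) > 31,000 (Quinn) > 27,300 (Uma) > 25,100 (Ana) > 23,300 (Sami) > …
Ben wins with the top bid; all bids are sunk regardless.
Every bidder forfeits their bid regardless of winning.
Revenue = 17,700 + 31,000 + 25,100 + 23,300 + 38,100 + 55,900 + 27,300 + 19,400 = $237,800.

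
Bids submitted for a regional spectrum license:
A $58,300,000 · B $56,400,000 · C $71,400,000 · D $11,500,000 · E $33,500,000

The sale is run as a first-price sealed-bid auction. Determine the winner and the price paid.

Rule: the highest bidder wins and pays their own bid.
Bids ranked: 71,400,000 (C) > 58,300,000 (A) > 56,400,000 (B) > 33,500,000 (E) > 11,500,000 (D)
C is highest → pays own bid, $71,400,000.

C pays $71,400,000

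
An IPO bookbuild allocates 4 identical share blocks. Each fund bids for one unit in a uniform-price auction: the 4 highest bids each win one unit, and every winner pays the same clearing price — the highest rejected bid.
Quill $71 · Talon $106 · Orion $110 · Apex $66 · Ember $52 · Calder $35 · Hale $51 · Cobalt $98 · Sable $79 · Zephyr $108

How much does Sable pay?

Ordering the bids: 110 (Orion), 108 (Zephyr), 106 (Talon), 98 (Cobalt), 79 (Sable), 71 (Quill), …
The 4 highest are Orion, Zephyr, Talon, Cobalt.
Highest unsuccessful bid: $79 → clearing price.
Sable does not win → pays $0.

Sable pays $0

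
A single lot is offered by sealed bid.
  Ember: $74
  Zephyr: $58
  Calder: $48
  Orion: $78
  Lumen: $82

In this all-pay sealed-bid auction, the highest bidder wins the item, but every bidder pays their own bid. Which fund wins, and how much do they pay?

Sorting bids: 82 (Lumen) > 78 (Orion) > 74 (Ember) > 58 (Zephyr) > 48 (Calder)
Lumen is highest and takes the item; every bidder forfeits their bid.

Lumen pays $82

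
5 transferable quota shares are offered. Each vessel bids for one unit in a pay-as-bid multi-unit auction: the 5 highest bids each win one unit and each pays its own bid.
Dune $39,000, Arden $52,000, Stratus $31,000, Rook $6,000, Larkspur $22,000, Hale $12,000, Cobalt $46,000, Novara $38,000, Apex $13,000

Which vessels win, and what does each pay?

Arden $52,000, Cobalt $46,000, Dune $39,000, Novara $38,000, Stratus $31,000

Bids ranked high→low: 52,000 (Arden), 46,000 (Cobalt), 39,000 (Dune), 38,000 (Novara), 31,000 (Stratus), 22,000 (Larkspur), 13,000 (Apex), …
The 5 highest are Arden, Cobalt, Dune, Novara, Stratus.
Each winner pays its own bid: Arden $52,000, Cobalt $46,000, Dune $39,000, Novara $38,000, Stratus $31,000.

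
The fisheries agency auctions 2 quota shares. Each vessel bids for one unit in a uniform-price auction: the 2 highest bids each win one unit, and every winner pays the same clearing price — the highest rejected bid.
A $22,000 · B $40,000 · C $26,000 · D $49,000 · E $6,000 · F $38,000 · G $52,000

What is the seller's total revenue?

Ordering the bids: 52,000 (G), 49,000 (D), 40,000 (B), 38,000 (F), …
The 2 highest are G, D.
Clearing price = highest rejected bid = $40,000.
Total revenue = 2 × $40,000 = $80,000.

Total revenue: $80,000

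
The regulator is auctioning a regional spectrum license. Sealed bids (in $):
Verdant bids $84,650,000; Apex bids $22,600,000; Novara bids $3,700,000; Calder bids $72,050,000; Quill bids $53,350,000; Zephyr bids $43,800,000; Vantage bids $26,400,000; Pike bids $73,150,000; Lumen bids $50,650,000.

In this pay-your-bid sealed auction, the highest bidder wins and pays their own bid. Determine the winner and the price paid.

Bids in order: 84,650,000 (Verdant) > 73,150,000 (Pike) > 72,050,000 (Calder) > 53,350,000 (Quill) > 50,650,000 (Lumen) > 43,800,000 (Zephyr) > …
Verdant has the highest bid and pays exactly that: $84,650,000.

Verdant pays $84,650,000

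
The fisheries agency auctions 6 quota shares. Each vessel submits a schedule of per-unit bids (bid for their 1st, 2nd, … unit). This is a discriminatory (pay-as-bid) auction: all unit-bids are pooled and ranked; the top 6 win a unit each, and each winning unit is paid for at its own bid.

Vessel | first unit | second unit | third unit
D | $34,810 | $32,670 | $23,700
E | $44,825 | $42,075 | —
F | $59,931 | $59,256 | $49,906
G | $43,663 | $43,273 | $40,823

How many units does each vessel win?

E 1, F 3, G 2

Merging the schedules and taking the best 6: 59,931 (F-1), 59,256 (F-2), 49,906 (F-3), 44,825 (E-1), 43,663 (G-1), 43,273 (G-2)
Next rejected bid: $42,075 (not a price — pay-as-bid).
Allocation: E 1, F 3, G 2.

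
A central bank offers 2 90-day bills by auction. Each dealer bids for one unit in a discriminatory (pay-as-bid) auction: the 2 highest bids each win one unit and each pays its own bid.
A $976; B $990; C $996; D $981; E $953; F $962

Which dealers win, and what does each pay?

C $996, B $990

Bids ranked high→low: 996 (C), 990 (B), 981 (D), 976 (A), …
The 2 highest are C, B.
Each winner pays its own bid: C $996, B $990.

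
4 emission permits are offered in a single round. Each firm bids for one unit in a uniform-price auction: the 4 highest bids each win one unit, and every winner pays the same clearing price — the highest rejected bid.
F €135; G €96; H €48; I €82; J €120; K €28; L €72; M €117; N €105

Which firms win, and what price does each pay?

F, J, M, N; each pays €96

Bids ranked high→low: 135 (F), 120 (J), 117 (M), 105 (N), 96 (G), 82 (I), …
The 4 highest are F, J, M, N.
First losing bid is G's €96, which sets the uniform price.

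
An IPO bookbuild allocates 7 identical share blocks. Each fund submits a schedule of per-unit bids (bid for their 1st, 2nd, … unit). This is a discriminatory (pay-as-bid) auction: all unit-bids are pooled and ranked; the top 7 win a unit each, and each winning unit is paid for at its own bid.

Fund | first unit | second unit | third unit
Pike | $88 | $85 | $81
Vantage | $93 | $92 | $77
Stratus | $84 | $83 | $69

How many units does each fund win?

All unit-bids, highest first — top 7: 93 (Vantage-1), 92 (Vantage-2), 88 (Pike-1), 85 (Pike-2), 84 (Stratus-1), 83 (Stratus-2), 81 (Pike-3)
Next rejected bid: $77 (not a price — pay-as-bid).
Allocation: Pike 3, Stratus 2, Vantage 2.

Pike 3, Stratus 2, Vantage 2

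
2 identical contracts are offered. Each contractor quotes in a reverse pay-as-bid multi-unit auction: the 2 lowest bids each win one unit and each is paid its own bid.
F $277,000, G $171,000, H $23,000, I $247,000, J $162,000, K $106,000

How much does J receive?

Sorting: 23,000 (H), 106,000 (K), 162,000 (J), 171,000 (G), …
Lowest 2: H, K.
J does not win → $0.

J is paid $0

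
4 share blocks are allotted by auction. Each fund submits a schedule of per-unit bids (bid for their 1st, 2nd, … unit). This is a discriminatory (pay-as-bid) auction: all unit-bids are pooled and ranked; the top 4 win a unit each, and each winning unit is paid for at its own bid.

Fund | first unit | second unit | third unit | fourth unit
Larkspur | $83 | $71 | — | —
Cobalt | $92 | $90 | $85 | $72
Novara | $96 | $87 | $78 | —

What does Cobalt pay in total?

Cobalt pays $182

Merging the schedules and taking the best 4: 96 (Novara-1), 92 (Cobalt-1), 90 (Cobalt-2), 87 (Novara-2)
Next rejected bid: $85 (not a price — pay-as-bid).
Cobalt's winning unit-bids: 92 + 90 = $182.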